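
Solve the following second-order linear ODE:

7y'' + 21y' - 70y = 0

Characteristic equation: 7r² + 21r - 70 = 0
Divide by 7: r² + 3r - 10 = 0
Roots: r = 2, -5 (distinct real)
General solution: y = C₁e^(2x) + C₂e^(-5x)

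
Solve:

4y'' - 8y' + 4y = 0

Characteristic equation: 4r² - 8r + 4 = 0
Divide by 4: r² - 2r + 1 = 0
Factored: (r - 1)² = 0
Repeated root: r = 1
General solution: y = (C₁ + C₂x)e^x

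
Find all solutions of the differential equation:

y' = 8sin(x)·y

Separating variables and integrating:
ln|y| = -8cos(x) + C

General solution: y = Ce^(-8cos(x))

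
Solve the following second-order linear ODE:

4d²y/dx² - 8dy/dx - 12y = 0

Characteristic equation: 4r² - 8r - 12 = 0
Divide by 4: r² - 2r - 3 = 0
Roots: r = 3, -1 (distinct real)
General solution: y = C₁e^(3x) + C₂e^(-x)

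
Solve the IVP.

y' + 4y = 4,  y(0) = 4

General solution: y = 1 + Ce^(-4x)
Applying y(0) = 4: C = 4 - 1 = 3
Particular solution: y = 1 + 3e^(-4x)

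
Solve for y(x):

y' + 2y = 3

Using integrating factor method:

General solution: y = 3/2 + Ce^(-2x)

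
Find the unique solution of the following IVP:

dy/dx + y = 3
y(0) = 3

General solution: y = 3 + Ce^(-x)
Applying y(0) = 3: C = 3 - 3 = 0
Particular solution: y = 3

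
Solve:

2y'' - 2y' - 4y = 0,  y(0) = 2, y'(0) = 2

General solution: y = C₁e^(2x) + C₂e^(-x)
Applying ICs: C₁ = 4/3, C₂ = 2/3
Particular solution: y = (4/3)e^(2x) + (2/3)e^(-x)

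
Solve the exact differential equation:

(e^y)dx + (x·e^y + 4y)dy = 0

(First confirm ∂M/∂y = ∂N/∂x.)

Verify exactness: ∂M/∂y = ∂N/∂x ✓
Find F(x,y) such that ∂F/∂x = M, ∂F/∂y = N
Solution: x·e^y + 2y² = C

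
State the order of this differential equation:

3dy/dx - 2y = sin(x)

The order is 1 (highest derivative is of order 1).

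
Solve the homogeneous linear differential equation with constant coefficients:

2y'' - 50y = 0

Characteristic equation: 2r² - 50 = 0
Divide by 2: r² - 25 = 0
Roots: r = 5, -5 (distinct real)
General solution: y = C₁e^(5x) + C₂e^(-5x)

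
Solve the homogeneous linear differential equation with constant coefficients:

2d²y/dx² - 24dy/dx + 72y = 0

Characteristic equation: 2r² - 24r + 72 = 0
Divide by 2: r² - 12r + 36 = 0
Factored: (r - 6)² = 0
Repeated root: r = 6
General solution: y = (C₁ + C₂x)e^(6x)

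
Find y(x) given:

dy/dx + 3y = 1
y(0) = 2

General solution: y = 1/3 + Ce^(-3x)
Applying y(0) = 2: C = 2 - 1/3 = 5/3
Particular solution: y = 1/3 + (5/3)e^(-3x)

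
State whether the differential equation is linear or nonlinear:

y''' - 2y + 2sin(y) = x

Nonlinear (sin(y) is nonlinear in y)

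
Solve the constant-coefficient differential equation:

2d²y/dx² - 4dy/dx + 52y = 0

Characteristic equation: 2r² - 4r + 52 = 0
Divide by 2: r² - 2r + 26 = 0
Roots: r = 1 ± 5i (complex conjugates)
General solution: y = e^x(C₁cos(5x) + C₂sin(5x))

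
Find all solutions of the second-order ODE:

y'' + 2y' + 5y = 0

Characteristic equation: r² + 2r + 5 = 0
Roots: r = -1 ± 2i (complex conjugates)
General solution: y = e^(-x)(C₁cos(2x) + C₂sin(2x))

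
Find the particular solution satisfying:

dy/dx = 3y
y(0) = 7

General solution: y = Ce^(3x)
Applying IC y(0) = 7:
Particular solution: y = 7e^(3x)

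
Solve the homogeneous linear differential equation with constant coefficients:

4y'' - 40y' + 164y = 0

Characteristic equation: 4r² - 40r + 164 = 0
Divide by 4: r² - 10r + 41 = 0
Roots: r = 5 ± 4i (complex conjugates)
General solution: y = e^(5x)(C₁cos(4x) + C₂sin(4x))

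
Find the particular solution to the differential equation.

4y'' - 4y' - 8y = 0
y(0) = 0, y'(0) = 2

General solution: y = C₁e^(2x) + C₂e^(-x)
Applying ICs: C₁ = 2/3, C₂ = -2/3
Particular solution: y = (2/3)e^(2x) - (2/3)e^(-x)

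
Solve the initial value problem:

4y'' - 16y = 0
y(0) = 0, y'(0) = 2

General solution: y = C₁e^(2x) + C₂e^(-2x)
Applying ICs: C₁ = 1/2, C₂ = -1/2
Particular solution: y = (1/2)e^(2x) - (1/2)e^(-2x)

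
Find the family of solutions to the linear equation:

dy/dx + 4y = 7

Using integrating factor method:

General solution: y = 7/4 + Ce^(-4x)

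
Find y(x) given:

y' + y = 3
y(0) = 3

General solution: y = 3 + Ce^(-x)
Applying y(0) = 3: C = 3 - 3 = 0
Particular solution: y = 3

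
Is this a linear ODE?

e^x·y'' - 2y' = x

Yes. Linear (y and its derivatives appear to the first power only, no products of y terms)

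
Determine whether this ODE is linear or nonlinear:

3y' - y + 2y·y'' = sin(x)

Nonlinear (y·y'' term)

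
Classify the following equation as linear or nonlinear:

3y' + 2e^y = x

Nonlinear (e^y is nonlinear in y)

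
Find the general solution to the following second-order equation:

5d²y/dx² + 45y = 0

Characteristic equation: 5r² + 45 = 0
Divide by 5: r² + 9 = 0
Roots: r = ±3i (complex conjugates)
General solution: y = C₁cos(3x) + C₂sin(3x)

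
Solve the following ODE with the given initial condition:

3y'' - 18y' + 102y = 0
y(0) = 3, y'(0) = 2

General solution: y = e^(3x)(C₁cos(5x) + C₂sin(5x))
Complex roots r = 3 ± 5i
Applying ICs: C₁ = 3, C₂ = -7/5
Particular solution: y = e^(3x)(3cos(5x) - (7/5)sin(5x))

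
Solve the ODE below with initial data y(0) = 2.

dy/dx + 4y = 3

General solution: y = 3/4 + Ce^(-4x)
Applying y(0) = 2: C = 2 - 3/4 = 5/4
Particular solution: y = 3/4 + (5/4)e^(-4x)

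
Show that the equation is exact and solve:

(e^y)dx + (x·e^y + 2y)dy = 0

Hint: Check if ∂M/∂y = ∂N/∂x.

Verify exactness: ∂M/∂y = ∂N/∂x ✓
Find F(x,y) such that ∂F/∂x = M, ∂F/∂y = N
Solution: x·e^y + y² = C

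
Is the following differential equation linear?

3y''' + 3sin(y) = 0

No. Nonlinear (sin(y) is nonlinear in y)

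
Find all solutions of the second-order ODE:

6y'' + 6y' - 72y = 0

Characteristic equation: 6r² + 6r - 72 = 0
Divide by 6: r² + r - 12 = 0
Roots: r = 3, -4 (distinct real)
General solution: y = C₁e^(3x) + C₂e^(-4x)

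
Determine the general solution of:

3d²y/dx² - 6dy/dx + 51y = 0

Characteristic equation: 3r² - 6r + 51 = 0
Divide by 3: r² - 2r + 17 = 0
Roots: r = 1 ± 4i (complex conjugates)
General solution: y = e^x(C₁cos(4x) + C₂sin(4x))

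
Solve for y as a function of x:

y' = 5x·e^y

Separating variables and integrating:
-e^(-y) = 5x²/2 + C

General solution: y = -ln(C - 5x²/2)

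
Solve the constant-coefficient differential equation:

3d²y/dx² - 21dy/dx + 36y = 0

Characteristic equation: 3r² - 21r + 36 = 0
Divide by 3: r² - 7r + 12 = 0
Roots: r = 4, 3 (distinct real)
General solution: y = C₁e^(4x) + C₂e^(3x)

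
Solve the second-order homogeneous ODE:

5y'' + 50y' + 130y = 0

Characteristic equation: 5r² + 50r + 130 = 0
Divide by 5: r² + 10r + 26 = 0
Roots: r = -5 ± i (complex conjugates)
General solution: y = e^(-5x)(C₁cos(x) + C₂sin(x))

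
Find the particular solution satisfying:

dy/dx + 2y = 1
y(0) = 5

General solution: y = 1/2 + Ce^(-2x)
Applying y(0) = 5: C = 5 - 1/2 = 9/2
Particular solution: y = 1/2 + (9/2)e^(-2x)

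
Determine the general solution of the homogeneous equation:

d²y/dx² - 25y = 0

Characteristic equation: r² - 25 = 0
Roots: r = 5, -5 (distinct real)
General solution: y = C₁e^(5x) + C₂e^(-5x)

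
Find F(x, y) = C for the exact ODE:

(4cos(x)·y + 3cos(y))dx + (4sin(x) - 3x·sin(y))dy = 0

Verify exactness: ∂M/∂y = ∂N/∂x ✓
Find F(x,y) such that ∂F/∂x = M, ∂F/∂y = N
Solution: 4sin(x)·y + 3x·cos(y) = C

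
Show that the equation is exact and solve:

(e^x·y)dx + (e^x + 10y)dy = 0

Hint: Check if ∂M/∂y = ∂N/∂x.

Verify exactness: ∂M/∂y = ∂N/∂x ✓
Find F(x,y) such that ∂F/∂x = M, ∂F/∂y = N
Solution: e^x·y + 5y² = C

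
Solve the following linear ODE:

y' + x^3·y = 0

Using integrating factor method:

General solution: y = Ce^(-x^4/4)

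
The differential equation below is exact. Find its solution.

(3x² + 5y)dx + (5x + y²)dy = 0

Verify exactness: ∂M/∂y = ∂N/∂x ✓
Find F(x,y) such that ∂F/∂x = M, ∂F/∂y = N
Solution: x³ + 5xy + y³/3 = C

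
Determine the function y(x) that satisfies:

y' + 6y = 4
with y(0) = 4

General solution: y = 2/3 + Ce^(-6x)
Applying y(0) = 4: C = 4 - 2/3 = 10/3
Particular solution: y = 2/3 + (10/3)e^(-6x)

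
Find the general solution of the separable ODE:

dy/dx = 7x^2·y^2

Separating variables and integrating:
-1/y = 7x^3/3 + C

General solution: y^-1 = (-7/3)x^3 + C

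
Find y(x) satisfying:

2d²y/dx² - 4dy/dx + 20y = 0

Characteristic equation: 2r² - 4r + 20 = 0
Divide by 2: r² - 2r + 10 = 0
Roots: r = 1 ± 3i (complex conjugates)
General solution: y = e^x(C₁cos(3x) + C₂sin(3x))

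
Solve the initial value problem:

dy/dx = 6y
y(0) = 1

General solution: y = Ce^(6x)
Applying IC y(0) = 1:
Particular solution: y = e^(6x)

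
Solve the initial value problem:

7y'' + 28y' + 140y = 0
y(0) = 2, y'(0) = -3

General solution: y = e^(-2x)(C₁cos(4x) + C₂sin(4x))
Complex roots r = -2 ± 4i
Applying ICs: C₁ = 2, C₂ = 1/4
Particular solution: y = e^(-2x)(2cos(4x) + (1/4)sin(4x))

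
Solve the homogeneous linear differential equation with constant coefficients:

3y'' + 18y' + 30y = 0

Characteristic equation: 3r² + 18r + 30 = 0
Divide by 3: r² + 6r + 10 = 0
Roots: r = -3 ± i (complex conjugates)
General solution: y = e^(-3x)(C₁cos(x) + C₂sin(x))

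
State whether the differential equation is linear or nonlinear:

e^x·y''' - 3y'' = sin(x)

Linear (y and its derivatives appear to the first power only, no products of y terms)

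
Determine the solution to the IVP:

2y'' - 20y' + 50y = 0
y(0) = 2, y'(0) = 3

General solution: y = (C₁ + C₂x)e^(5x)
Repeated root r = 5
Applying ICs: C₁ = 2, C₂ = -7
Particular solution: y = (2 - 7x)e^(5x)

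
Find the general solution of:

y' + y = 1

Using integrating factor method:

General solution: y = 1 + Ce^(-x)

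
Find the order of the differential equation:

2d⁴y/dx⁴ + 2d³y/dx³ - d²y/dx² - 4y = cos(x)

The order is 4 (highest derivative is of order 4).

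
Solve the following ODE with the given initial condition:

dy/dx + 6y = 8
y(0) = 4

General solution: y = 4/3 + Ce^(-6x)
Applying y(0) = 4: C = 4 - 4/3 = 8/3
Particular solution: y = 4/3 + (8/3)e^(-6x)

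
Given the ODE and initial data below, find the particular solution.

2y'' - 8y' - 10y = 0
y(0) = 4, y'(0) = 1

General solution: y = C₁e^(5x) + C₂e^(-x)
Applying ICs: C₁ = 5/6, C₂ = 19/6
Particular solution: y = (5/6)e^(5x) + (19/6)e^(-x)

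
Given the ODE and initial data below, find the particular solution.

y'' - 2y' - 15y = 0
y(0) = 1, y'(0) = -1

General solution: y = C₁e^(5x) + C₂e^(-3x)
Applying ICs: C₁ = 1/4, C₂ = 3/4
Particular solution: y = (1/4)e^(5x) + (3/4)e^(-3x)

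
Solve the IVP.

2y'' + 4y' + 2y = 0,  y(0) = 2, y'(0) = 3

General solution: y = (C₁ + C₂x)e^(-x)
Repeated root r = -1
Applying ICs: C₁ = 2, C₂ = 5
Particular solution: y = (2 + 5x)e^(-x)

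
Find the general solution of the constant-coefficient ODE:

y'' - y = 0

Characteristic equation: r² - 1 = 0
Roots: r = 1, -1 (distinct real)
General solution: y = C₁e^x + C₂e^(-x)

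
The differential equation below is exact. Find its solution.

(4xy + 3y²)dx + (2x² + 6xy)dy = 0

Verify exactness: ∂M/∂y = ∂N/∂x ✓
Find F(x,y) such that ∂F/∂x = M, ∂F/∂y = N
Solution: 2x²y + 3xy² = C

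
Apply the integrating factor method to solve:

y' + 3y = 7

Using integrating factor method:

General solution: y = 7/3 + Ce^(-3x)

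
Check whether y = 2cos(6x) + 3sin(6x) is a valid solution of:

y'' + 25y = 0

Verification:
y'' = -72cos(6x) - 108sin(6x)
y'' + 25y ≠ 0 (frequency mismatch: got 36 instead of 25)

No, it is not a solution.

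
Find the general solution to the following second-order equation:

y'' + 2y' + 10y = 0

Characteristic equation: r² + 2r + 10 = 0
Roots: r = -1 ± 3i (complex conjugates)
General solution: y = e^(-x)(C₁cos(3x) + C₂sin(3x))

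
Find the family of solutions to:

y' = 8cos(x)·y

Separating variables and integrating:
ln|y| = 8sin(x) + C

General solution: y = Ce^(8sin(x))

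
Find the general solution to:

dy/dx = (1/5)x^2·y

Separating variables and integrating:
ln|y| = x^3/15 + C

General solution: y = Ce^(x^3/15)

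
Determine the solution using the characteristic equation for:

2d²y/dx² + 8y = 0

Characteristic equation: 2r² + 8 = 0
Divide by 2: r² + 4 = 0
Roots: r = ±2i (complex conjugates)
General solution: y = C₁cos(2x) + C₂sin(2x)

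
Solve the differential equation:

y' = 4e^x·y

Separating variables and integrating:
ln|y| = 4e^x + C

General solution: y = Ce^(4e^x)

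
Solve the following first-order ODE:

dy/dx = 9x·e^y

Separating variables and integrating:
-e^(-y) = 9x²/2 + C

General solution: y = -ln(C - 9x²/2)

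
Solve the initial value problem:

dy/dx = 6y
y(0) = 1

General solution: y = Ce^(6x)
Applying IC y(0) = 1:
Particular solution: y = e^(6x)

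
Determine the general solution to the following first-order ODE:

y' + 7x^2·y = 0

Using integrating factor method:

General solution: y = Ce^(-7x^3/3)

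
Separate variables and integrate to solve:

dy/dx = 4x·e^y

Separating variables and integrating:
-e^(-y) = 2x² + C

General solution: y = -ln(C - 2x²)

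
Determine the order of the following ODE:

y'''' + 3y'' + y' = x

The order is 4 (highest derivative is of order 4).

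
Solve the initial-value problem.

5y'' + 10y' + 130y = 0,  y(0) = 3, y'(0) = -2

General solution: y = e^(-x)(C₁cos(5x) + C₂sin(5x))
Complex roots r = -1 ± 5i
Applying ICs: C₁ = 3, C₂ = 1/5
Particular solution: y = e^(-x)(3cos(5x) + (1/5)sin(5x))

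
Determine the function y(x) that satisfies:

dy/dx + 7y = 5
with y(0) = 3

General solution: y = 5/7 + Ce^(-7x)
Applying y(0) = 3: C = 3 - 5/7 = 16/7
Particular solution: y = 5/7 + (16/7)e^(-7x)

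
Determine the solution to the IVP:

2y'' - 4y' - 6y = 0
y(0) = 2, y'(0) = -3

General solution: y = C₁e^(3x) + C₂e^(-x)
Applying ICs: C₁ = -1/4, C₂ = 9/4
Particular solution: y = -(1/4)e^(3x) + (9/4)e^(-x)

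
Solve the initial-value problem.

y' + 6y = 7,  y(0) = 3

General solution: y = 7/6 + Ce^(-6x)
Applying y(0) = 3: C = 3 - 7/6 = 11/6
Particular solution: y = 7/6 + (11/6)e^(-6x)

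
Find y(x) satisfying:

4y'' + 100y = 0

Characteristic equation: 4r² + 100 = 0
Divide by 4: r² + 25 = 0
Roots: r = ±5i (complex conjugates)
General solution: y = C₁cos(5x) + C₂sin(5x)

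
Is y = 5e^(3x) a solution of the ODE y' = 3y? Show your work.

Verification:
y = 5e^(3x)
y' = 15e^(3x)
3y = 15e^(3x)
y' = 3y ✓

Yes, it is a solution.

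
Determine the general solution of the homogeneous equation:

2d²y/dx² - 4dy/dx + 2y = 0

Characteristic equation: 2r² - 4r + 2 = 0
Divide by 2: r² - 2r + 1 = 0
Factored: (r - 1)² = 0
Repeated root: r = 1
General solution: y = (C₁ + C₂x)e^x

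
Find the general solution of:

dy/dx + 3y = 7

Using integrating factor method:

General solution: y = 7/3 + Ce^(-3x)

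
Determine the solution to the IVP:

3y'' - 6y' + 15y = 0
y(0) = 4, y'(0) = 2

General solution: y = e^x(C₁cos(2x) + C₂sin(2x))
Complex roots r = 1 ± 2i
Applying ICs: C₁ = 4, C₂ = -1
Particular solution: y = e^x(4cos(2x) - sin(2x))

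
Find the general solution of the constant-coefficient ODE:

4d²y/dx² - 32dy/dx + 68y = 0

Characteristic equation: 4r² - 32r + 68 = 0
Divide by 4: r² - 8r + 17 = 0
Roots: r = 4 ± i (complex conjugates)
General solution: y = e^(4x)(C₁cos(x) + C₂sin(x))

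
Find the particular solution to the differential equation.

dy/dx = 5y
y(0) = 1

General solution: y = Ce^(5x)
Applying IC y(0) = 1:
Particular solution: y = e^(5x)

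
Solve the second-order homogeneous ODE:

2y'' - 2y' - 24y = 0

Characteristic equation: 2r² - 2r - 24 = 0
Divide by 2: r² - r - 12 = 0
Roots: r = 4, -3 (distinct real)
General solution: y = C₁e^(4x) + C₂e^(-3x)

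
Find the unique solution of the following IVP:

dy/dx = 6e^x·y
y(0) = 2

General solution: y = Ce^(6e^x)
Applying IC y(0) = 2:
Particular solution: y = 2e^(6(e^x - 1))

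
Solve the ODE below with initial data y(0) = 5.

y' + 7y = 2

General solution: y = 2/7 + Ce^(-7x)
Applying y(0) = 5: C = 5 - 2/7 = 33/7
Particular solution: y = 2/7 + (33/7)e^(-7x)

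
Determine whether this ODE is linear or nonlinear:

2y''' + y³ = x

Nonlinear (y³ term)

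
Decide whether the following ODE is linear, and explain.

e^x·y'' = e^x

Linear (y and its derivatives appear to the first power only, no products of y terms)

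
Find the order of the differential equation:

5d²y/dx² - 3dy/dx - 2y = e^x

The order is 2 (highest derivative is of order 2).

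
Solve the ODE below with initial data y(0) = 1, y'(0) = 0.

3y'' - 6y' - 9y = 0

General solution: y = C₁e^(3x) + C₂e^(-x)
Applying ICs: C₁ = 1/4, C₂ = 3/4
Particular solution: y = (1/4)e^(3x) + (3/4)e^(-x)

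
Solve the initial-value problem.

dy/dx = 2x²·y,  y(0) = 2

General solution: y = Ce^(2x³/3)
Applying IC y(0) = 2:
Particular solution: y = 2e^(2x³/3)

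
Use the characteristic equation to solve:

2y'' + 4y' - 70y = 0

Characteristic equation: 2r² + 4r - 70 = 0
Divide by 2: r² + 2r - 35 = 0
Roots: r = 5, -7 (distinct real)
General solution: y = C₁e^(5x) + C₂e^(-7x)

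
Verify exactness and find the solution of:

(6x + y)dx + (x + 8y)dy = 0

Verify exactness: ∂M/∂y = ∂N/∂x ✓
Find F(x,y) such that ∂F/∂x = M, ∂F/∂y = N
Solution: 3x² + xy + 4y² = C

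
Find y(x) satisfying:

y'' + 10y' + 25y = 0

Characteristic equation: r² + 10r + 25 = 0
Factored: (r + 5)² = 0
Repeated root: r = -5
General solution: y = (C₁ + C₂x)e^(-5x)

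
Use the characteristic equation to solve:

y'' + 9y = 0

Characteristic equation: r² + 9 = 0
Roots: r = ±3i (complex conjugates)
General solution: y = C₁cos(3x) + C₂sin(3x)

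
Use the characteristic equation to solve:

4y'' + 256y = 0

Characteristic equation: 4r² + 256 = 0
Divide by 4: r² + 64 = 0
Roots: r = ±8i (complex conjugates)
General solution: y = C₁cos(8x) + C₂sin(8x)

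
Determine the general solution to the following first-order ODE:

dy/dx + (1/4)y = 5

Using integrating factor method:

General solution: y = 20 + Ce^(-x/4)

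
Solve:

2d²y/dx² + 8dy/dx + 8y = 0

Characteristic equation: 2r² + 8r + 8 = 0
Divide by 2: r² + 4r + 4 = 0
Factored: (r + 2)² = 0
Repeated root: r = -2
General solution: y = (C₁ + C₂x)e^(-2x)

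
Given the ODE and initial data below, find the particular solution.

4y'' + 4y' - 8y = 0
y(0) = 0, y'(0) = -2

General solution: y = C₁e^x + C₂e^(-2x)
Applying ICs: C₁ = -2/3, C₂ = 2/3
Particular solution: y = -(2/3)e^x + (2/3)e^(-2x)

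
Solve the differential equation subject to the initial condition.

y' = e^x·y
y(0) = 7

General solution: y = Ce^(e^x)
Applying IC y(0) = 7:
Particular solution: y = 7e^(e^x - 1)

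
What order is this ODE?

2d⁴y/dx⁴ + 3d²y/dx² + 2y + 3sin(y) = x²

The order is 4 (highest derivative is of order 4).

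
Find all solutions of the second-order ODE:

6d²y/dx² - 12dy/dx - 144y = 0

Characteristic equation: 6r² - 12r - 144 = 0
Divide by 6: r² - 2r - 24 = 0
Roots: r = 6, -4 (distinct real)
General solution: y = C₁e^(6x) + C₂e^(-4x)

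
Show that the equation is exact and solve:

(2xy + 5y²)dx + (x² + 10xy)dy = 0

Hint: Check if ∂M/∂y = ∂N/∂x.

Verify exactness: ∂M/∂y = ∂N/∂x ✓
Find F(x,y) such that ∂F/∂x = M, ∂F/∂y = N
Solution: x²y + 5xy² = C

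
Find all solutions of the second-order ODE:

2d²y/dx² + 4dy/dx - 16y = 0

Characteristic equation: 2r² + 4r - 16 = 0
Divide by 2: r² + 2r - 8 = 0
Roots: r = 2, -4 (distinct real)
General solution: y = C₁e^(2x) + C₂e^(-4x)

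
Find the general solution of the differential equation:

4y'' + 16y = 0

Characteristic equation: 4r² + 16 = 0
Divide by 4: r² + 4 = 0
Roots: r = ±2i (complex conjugates)
General solution: y = C₁cos(2x) + C₂sin(2x)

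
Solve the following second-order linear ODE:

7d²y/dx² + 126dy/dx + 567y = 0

Characteristic equation: 7r² + 126r + 567 = 0
Divide by 7: r² + 18r + 81 = 0
Factored: (r + 9)² = 0
Repeated root: r = -9
General solution: y = (C₁ + C₂x)e^(-9x)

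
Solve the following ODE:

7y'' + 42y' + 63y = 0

Characteristic equation: 7r² + 42r + 63 = 0
Divide by 7: r² + 6r + 9 = 0
Factored: (r + 3)² = 0
Repeated root: r = -3
General solution: y = (C₁ + C₂x)e^(-3x)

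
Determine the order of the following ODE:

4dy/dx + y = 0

The order is 1 (highest derivative is of order 1).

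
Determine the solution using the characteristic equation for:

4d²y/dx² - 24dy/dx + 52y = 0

Characteristic equation: 4r² - 24r + 52 = 0
Divide by 4: r² - 6r + 13 = 0
Roots: r = 3 ± 2i (complex conjugates)
General solution: y = e^(3x)(C₁cos(2x) + C₂sin(2x))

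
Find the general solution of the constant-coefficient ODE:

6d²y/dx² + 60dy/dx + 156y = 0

Characteristic equation: 6r² + 60r + 156 = 0
Divide by 6: r² + 10r + 26 = 0
Roots: r = -5 ± i (complex conjugates)
General solution: y = e^(-5x)(C₁cos(x) + C₂sin(x))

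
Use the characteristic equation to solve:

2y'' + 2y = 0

Characteristic equation: 2r² + 2 = 0
Divide by 2: r² + 1 = 0
Roots: r = ±i (complex conjugates)
General solution: y = C₁cos(x) + C₂sin(x)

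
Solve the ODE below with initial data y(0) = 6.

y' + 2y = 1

General solution: y = 1/2 + Ce^(-2x)
Applying y(0) = 6: C = 6 - 1/2 = 11/2
Particular solution: y = 1/2 + (11/2)e^(-2x)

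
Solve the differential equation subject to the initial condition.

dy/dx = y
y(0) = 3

General solution: y = Ce^x
Applying IC y(0) = 3:
Particular solution: y = 3e^x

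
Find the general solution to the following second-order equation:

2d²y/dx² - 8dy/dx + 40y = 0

Characteristic equation: 2r² - 8r + 40 = 0
Divide by 2: r² - 4r + 20 = 0
Roots: r = 2 ± 4i (complex conjugates)
General solution: y = e^(2x)(C₁cos(4x) + C₂sin(4x))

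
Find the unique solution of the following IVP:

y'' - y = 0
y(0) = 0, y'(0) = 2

General solution: y = C₁e^x + C₂e^(-x)
Applying ICs: C₁ = 1, C₂ = -1
Particular solution: y = e^x - e^(-x)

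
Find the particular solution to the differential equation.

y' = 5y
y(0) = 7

General solution: y = Ce^(5x)
Applying IC y(0) = 7:
Particular solution: y = 7e^(5x)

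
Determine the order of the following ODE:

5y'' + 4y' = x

The order is 2 (highest derivative is of order 2).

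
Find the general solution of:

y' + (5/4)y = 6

Using integrating factor method:

General solution: y = 24/5 + Ce^(-5x/4)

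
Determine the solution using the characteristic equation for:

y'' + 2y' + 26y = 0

Characteristic equation: r² + 2r + 26 = 0
Roots: r = -1 ± 5i (complex conjugates)
General solution: y = e^(-x)(C₁cos(5x) + C₂sin(5x))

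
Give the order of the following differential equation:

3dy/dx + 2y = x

The order is 1 (highest derivative is of order 1).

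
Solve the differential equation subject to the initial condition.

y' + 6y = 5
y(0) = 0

General solution: y = 5/6 + Ce^(-6x)
Applying y(0) = 0: C = 0 - 5/6 = -5/6
Particular solution: y = 5/6 - (5/6)e^(-6x)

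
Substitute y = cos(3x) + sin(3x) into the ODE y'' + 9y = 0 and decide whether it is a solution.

Verification:
y'' = -9cos(3x) - 9sin(3x)
y'' + 9y = 0 ✓

Yes, it is a solution.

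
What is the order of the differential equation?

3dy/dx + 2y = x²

The order is 1 (highest derivative is of order 1).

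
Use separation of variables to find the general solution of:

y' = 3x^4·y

Separating variables and integrating:
ln|y| = 3x^5/5 + C

General solution: y = Ce^(3x^5/5)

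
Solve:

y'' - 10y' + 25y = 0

Characteristic equation: r² - 10r + 25 = 0
Factored: (r - 5)² = 0
Repeated root: r = 5
General solution: y = (C₁ + C₂x)e^(5x)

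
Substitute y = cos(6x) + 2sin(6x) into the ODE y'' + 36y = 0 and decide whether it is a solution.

Verification:
y'' = -36cos(6x) - 72sin(6x)
y'' + 36y = 0 ✓

Yes, it is a solution.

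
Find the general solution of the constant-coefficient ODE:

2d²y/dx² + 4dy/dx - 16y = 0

Characteristic equation: 2r² + 4r - 16 = 0
Divide by 2: r² + 2r - 8 = 0
Roots: r = 2, -4 (distinct real)
General solution: y = C₁e^(2x) + C₂e^(-4x)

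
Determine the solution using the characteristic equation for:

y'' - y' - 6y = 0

Characteristic equation: r² - r - 6 = 0
Roots: r = 3, -2 (distinct real)
General solution: y = C₁e^(3x) + C₂e^(-2x)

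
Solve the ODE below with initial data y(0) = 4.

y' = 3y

General solution: y = Ce^(3x)
Applying IC y(0) = 4:
Particular solution: y = 4e^(3x)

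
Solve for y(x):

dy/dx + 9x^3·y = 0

Using integrating factor method:

General solution: y = Ce^(-9x^4/4)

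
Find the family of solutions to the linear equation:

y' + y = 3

Using integrating factor method:

General solution: y = 3 + Ce^(-x)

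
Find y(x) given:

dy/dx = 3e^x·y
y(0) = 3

General solution: y = Ce^(3e^x)
Applying IC y(0) = 3:
Particular solution: y = 3e^(3(e^x - 1))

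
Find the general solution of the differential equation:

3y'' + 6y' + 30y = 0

Characteristic equation: 3r² + 6r + 30 = 0
Divide by 3: r² + 2r + 10 = 0
Roots: r = -1 ± 3i (complex conjugates)
General solution: y = e^(-x)(C₁cos(3x) + C₂sin(3x))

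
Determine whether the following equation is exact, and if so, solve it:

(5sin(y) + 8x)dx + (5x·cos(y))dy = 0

Verify exactness: ∂M/∂y = ∂N/∂x ✓
Find F(x,y) such that ∂F/∂x = M, ∂F/∂y = N
Solution: 5x·sin(y) + 4x² = C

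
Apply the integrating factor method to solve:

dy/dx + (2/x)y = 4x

Using integrating factor method:

General solution: y = x^2 + Cx^(-2)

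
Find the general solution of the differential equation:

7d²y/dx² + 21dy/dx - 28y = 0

Characteristic equation: 7r² + 21r - 28 = 0
Divide by 7: r² + 3r - 4 = 0
Roots: r = 1, -4 (distinct real)
General solution: y = C₁e^x + C₂e^(-4x)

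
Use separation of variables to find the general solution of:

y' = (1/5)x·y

Separating variables and integrating:
ln|y| = x^2/10 + C

General solution: y = Ce^(x^2/10)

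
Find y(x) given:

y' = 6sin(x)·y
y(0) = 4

General solution: y = Ce^(-6cos(x))
Applying IC y(0) = 4:
Particular solution: y = 4e^(6(1-cos(x)))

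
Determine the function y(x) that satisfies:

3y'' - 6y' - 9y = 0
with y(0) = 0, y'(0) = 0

General solution: y = C₁e^(3x) + C₂e^(-x)
Applying ICs: C₁ = 0, C₂ = 0
Particular solution: y = 0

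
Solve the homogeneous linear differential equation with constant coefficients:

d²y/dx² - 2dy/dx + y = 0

Characteristic equation: r² - 2r + 1 = 0
Factored: (r - 1)² = 0
Repeated root: r = 1
General solution: y = (C₁ + C₂x)e^x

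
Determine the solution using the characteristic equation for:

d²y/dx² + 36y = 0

Characteristic equation: r² + 36 = 0
Roots: r = ±6i (complex conjugates)
General solution: y = C₁cos(6x) + C₂sin(6x)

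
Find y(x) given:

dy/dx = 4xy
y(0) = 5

General solution: y = Ce^(2x²)
Applying IC y(0) = 5:
Particular solution: y = 5e^(2x²)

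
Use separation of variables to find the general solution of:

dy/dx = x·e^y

Separating variables and integrating:
-e^(-y) = x²/2 + C

General solution: y = -ln(C - x²/2)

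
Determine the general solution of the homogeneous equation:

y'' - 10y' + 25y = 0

Characteristic equation: r² - 10r + 25 = 0
Factored: (r - 5)² = 0
Repeated root: r = 5
General solution: y = (C₁ + C₂x)e^(5x)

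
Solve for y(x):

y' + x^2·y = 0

Using integrating factor method:

General solution: y = Ce^(-x^3/3)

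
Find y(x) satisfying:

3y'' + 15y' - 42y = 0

Characteristic equation: 3r² + 15r - 42 = 0
Divide by 3: r² + 5r - 14 = 0
Roots: r = 2, -7 (distinct real)
General solution: y = C₁e^(2x) + C₂e^(-7x)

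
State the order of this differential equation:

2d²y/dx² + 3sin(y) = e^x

The order is 2 (highest derivative is of order 2).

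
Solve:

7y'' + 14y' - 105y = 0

Characteristic equation: 7r² + 14r - 105 = 0
Divide by 7: r² + 2r - 15 = 0
Roots: r = 3, -5 (distinct real)
General solution: y = C₁e^(3x) + C₂e^(-5x)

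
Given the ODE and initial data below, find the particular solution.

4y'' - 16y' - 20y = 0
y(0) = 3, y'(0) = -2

General solution: y = C₁e^(5x) + C₂e^(-x)
Applying ICs: C₁ = 1/6, C₂ = 17/6
Particular solution: y = (1/6)e^(5x) + (17/6)e^(-x)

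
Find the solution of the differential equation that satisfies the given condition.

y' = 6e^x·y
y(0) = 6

General solution: y = Ce^(6e^x)
Applying IC y(0) = 6:
Particular solution: y = 6e^(6(e^x - 1))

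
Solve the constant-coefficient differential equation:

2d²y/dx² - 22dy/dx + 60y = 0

Characteristic equation: 2r² - 22r + 60 = 0
Divide by 2: r² - 11r + 30 = 0
Roots: r = 5, 6 (distinct real)
General solution: y = C₁e^(5x) + C₂e^(6x)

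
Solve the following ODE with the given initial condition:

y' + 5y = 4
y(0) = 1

General solution: y = 4/5 + Ce^(-5x)
Applying y(0) = 1: C = 1 - 4/5 = 1/5
Particular solution: y = 4/5 + (1/5)e^(-5x)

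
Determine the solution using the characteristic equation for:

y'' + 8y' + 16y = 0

Characteristic equation: r² + 8r + 16 = 0
Factored: (r + 4)² = 0
Repeated root: r = -4
General solution: y = (C₁ + C₂x)e^(-4x)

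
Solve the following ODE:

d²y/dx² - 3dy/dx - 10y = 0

Characteristic equation: r² - 3r - 10 = 0
Roots: r = 5, -2 (distinct real)
General solution: y = C₁e^(5x) + C₂e^(-2x)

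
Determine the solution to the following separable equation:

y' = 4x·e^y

Separating variables and integrating:
-e^(-y) = 2x² + C

General solution: y = -ln(C - 2x²)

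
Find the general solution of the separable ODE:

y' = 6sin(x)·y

Separating variables and integrating:
ln|y| = -6cos(x) + C

General solution: y = Ce^(-6cos(x))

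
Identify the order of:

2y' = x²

The order is 1 (highest derivative is of order 1).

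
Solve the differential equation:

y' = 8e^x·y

Separating variables and integrating:
ln|y| = 8e^x + C

General solution: y = Ce^(8e^x)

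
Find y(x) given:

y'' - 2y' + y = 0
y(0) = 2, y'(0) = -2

General solution: y = (C₁ + C₂x)e^x
Repeated root r = 1
Applying ICs: C₁ = 2, C₂ = -4
Particular solution: y = (2 - 4x)e^x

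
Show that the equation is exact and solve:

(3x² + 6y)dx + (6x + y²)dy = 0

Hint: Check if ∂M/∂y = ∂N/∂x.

Verify exactness: ∂M/∂y = ∂N/∂x ✓
Find F(x,y) such that ∂F/∂x = M, ∂F/∂y = N
Solution: x³ + 6xy + y³/3 = C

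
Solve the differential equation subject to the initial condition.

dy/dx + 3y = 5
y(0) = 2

General solution: y = 5/3 + Ce^(-3x)
Applying y(0) = 2: C = 2 - 5/3 = 1/3
Particular solution: y = 5/3 + (1/3)e^(-3x)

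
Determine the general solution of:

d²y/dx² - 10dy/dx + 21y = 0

Characteristic equation: r² - 10r + 21 = 0
Roots: r = 3, 7 (distinct real)
General solution: y = C₁e^(3x) + C₂e^(7x)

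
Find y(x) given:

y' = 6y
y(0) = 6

General solution: y = Ce^(6x)
Applying IC y(0) = 6:
Particular solution: y = 6e^(6x)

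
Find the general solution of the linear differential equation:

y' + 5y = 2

Using integrating factor method:

General solution: y = 2/5 + Ce^(-5x)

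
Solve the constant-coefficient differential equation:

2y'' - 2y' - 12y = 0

Characteristic equation: 2r² - 2r - 12 = 0
Divide by 2: r² - r - 6 = 0
Roots: r = 3, -2 (distinct real)
General solution: y = C₁e^(3x) + C₂e^(-2x)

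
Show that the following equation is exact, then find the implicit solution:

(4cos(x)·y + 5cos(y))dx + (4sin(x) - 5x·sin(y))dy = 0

Verify exactness: ∂M/∂y = ∂N/∂x ✓
Find F(x,y) such that ∂F/∂x = M, ∂F/∂y = N
Solution: 4sin(x)·y + 5x·cos(y) = C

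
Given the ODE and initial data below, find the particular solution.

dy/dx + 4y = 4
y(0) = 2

General solution: y = 1 + Ce^(-4x)
Applying y(0) = 2: C = 2 - 1 = 1
Particular solution: y = 1 + e^(-4x)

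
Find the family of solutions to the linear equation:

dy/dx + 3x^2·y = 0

Using integrating factor method:

General solution: y = Ce^(-x^3)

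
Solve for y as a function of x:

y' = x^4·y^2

Separating variables and integrating:
-1/y = x^5/5 + C

General solution: y^-1 = (-1/5)x^5 + C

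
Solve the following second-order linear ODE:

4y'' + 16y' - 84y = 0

Characteristic equation: 4r² + 16r - 84 = 0
Divide by 4: r² + 4r - 21 = 0
Roots: r = 3, -7 (distinct real)
General solution: y = C₁e^(3x) + C₂e^(-7x)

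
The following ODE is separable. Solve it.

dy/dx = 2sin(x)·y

Separating variables and integrating:
ln|y| = -2cos(x) + C

General solution: y = Ce^(-2cos(x))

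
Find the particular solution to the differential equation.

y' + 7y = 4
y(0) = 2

General solution: y = 4/7 + Ce^(-7x)
Applying y(0) = 2: C = 2 - 4/7 = 10/7
Particular solution: y = 4/7 + (10/7)e^(-7x)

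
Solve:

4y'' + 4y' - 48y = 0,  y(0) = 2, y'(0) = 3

General solution: y = C₁e^(3x) + C₂e^(-4x)
Applying ICs: C₁ = 11/7, C₂ = 3/7
Particular solution: y = (11/7)e^(3x) + (3/7)e^(-4x)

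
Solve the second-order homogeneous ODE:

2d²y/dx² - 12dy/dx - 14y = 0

Characteristic equation: 2r² - 12r - 14 = 0
Divide by 2: r² - 6r - 7 = 0
Roots: r = 7, -1 (distinct real)
General solution: y = C₁e^(7x) + C₂e^(-x)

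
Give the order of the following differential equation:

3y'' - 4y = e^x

The order is 2 (highest derivative is of order 2).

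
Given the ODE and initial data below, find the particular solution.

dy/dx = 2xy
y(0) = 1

General solution: y = Ce^(x²)
Applying IC y(0) = 1:
Particular solution: y = e^(x²)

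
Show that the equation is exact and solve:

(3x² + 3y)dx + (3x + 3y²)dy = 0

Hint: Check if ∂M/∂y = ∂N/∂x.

Verify exactness: ∂M/∂y = ∂N/∂x ✓
Find F(x,y) such that ∂F/∂x = M, ∂F/∂y = N
Solution: x³ + 3xy + y³ = C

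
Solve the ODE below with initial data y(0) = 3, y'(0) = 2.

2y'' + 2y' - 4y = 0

General solution: y = C₁e^x + C₂e^(-2x)
Applying ICs: C₁ = 8/3, C₂ = 1/3
Particular solution: y = (8/3)e^x + (1/3)e^(-2x)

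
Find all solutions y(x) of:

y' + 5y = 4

Using integrating factor method:

General solution: y = 4/5 + Ce^(-5x)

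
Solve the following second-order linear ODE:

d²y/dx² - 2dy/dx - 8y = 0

Characteristic equation: r² - 2r - 8 = 0
Roots: r = 4, -2 (distinct real)
General solution: y = C₁e^(4x) + C₂e^(-2x)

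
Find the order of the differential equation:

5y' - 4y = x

The order is 1 (highest derivative is of order 1).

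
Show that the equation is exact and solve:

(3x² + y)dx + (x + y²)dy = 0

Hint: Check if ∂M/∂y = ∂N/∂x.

Verify exactness: ∂M/∂y = ∂N/∂x ✓
Find F(x,y) such that ∂F/∂x = M, ∂F/∂y = N
Solution: x³ + xy + y³/3 = C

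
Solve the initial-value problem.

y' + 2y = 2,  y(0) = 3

General solution: y = 1 + Ce^(-2x)
Applying y(0) = 3: C = 3 - 1 = 2
Particular solution: y = 1 + 2e^(-2x)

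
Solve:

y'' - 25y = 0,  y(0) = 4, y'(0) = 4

General solution: y = C₁e^(5x) + C₂e^(-5x)
Applying ICs: C₁ = 12/5, C₂ = 8/5
Particular solution: y = (12/5)e^(5x) + (8/5)e^(-5x)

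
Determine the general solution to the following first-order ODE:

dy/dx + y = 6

Using integrating factor method:

General solution: y = 6 + Ce^(-x)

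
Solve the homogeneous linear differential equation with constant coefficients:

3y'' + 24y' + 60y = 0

Characteristic equation: 3r² + 24r + 60 = 0
Divide by 3: r² + 8r + 20 = 0
Roots: r = -4 ± 2i (complex conjugates)
General solution: y = e^(-4x)(C₁cos(2x) + C₂sin(2x))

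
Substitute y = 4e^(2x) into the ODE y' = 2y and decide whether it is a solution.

Verification:
y = 4e^(2x)
y' = 8e^(2x)
2y = 8e^(2x)
y' = 2y ✓

Yes, it is a solution.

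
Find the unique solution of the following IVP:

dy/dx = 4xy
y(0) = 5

General solution: y = Ce^(2x²)
Applying IC y(0) = 5:
Particular solution: y = 5e^(2x²)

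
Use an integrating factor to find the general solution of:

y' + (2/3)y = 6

Using integrating factor method:

General solution: y = 9 + Ce^(-2x/3)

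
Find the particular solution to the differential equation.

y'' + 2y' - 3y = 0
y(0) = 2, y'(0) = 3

General solution: y = C₁e^x + C₂e^(-3x)
Applying ICs: C₁ = 9/4, C₂ = -1/4
Particular solution: y = (9/4)e^x - (1/4)e^(-3x)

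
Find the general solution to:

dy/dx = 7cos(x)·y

Separating variables and integrating:
ln|y| = 7sin(x) + C

General solution: y = Ce^(7sin(x))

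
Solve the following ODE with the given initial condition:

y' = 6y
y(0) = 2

General solution: y = Ce^(6x)
Applying IC y(0) = 2:
Particular solution: y = 2e^(6x)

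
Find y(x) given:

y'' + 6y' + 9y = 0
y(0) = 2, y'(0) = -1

General solution: y = (C₁ + C₂x)e^(-3x)
Repeated root r = -3
Applying ICs: C₁ = 2, C₂ = 5
Particular solution: y = (2 + 5x)e^(-3x)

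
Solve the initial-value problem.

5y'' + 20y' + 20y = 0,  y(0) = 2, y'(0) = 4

General solution: y = (C₁ + C₂x)e^(-2x)
Repeated root r = -2
Applying ICs: C₁ = 2, C₂ = 8
Particular solution: y = (2 + 8x)e^(-2x)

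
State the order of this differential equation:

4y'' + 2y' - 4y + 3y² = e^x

The order is 2 (highest derivative is of order 2).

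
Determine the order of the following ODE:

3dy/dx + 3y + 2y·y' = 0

The order is 1 (highest derivative is of order 1).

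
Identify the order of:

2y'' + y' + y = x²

The order is 2 (highest derivative is of order 2).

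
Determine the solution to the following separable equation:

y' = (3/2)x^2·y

Separating variables and integrating:
ln|y| = x^3/2 + C

General solution: y = Ce^(x^3/2)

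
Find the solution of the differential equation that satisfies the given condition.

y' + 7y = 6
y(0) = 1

General solution: y = 6/7 + Ce^(-7x)
Applying y(0) = 1: C = 1 - 6/7 = 1/7
Particular solution: y = 6/7 + (1/7)e^(-7x)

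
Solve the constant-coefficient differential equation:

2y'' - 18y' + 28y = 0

Characteristic equation: 2r² - 18r + 28 = 0
Divide by 2: r² - 9r + 14 = 0
Roots: r = 2, 7 (distinct real)
General solution: y = C₁e^(2x) + C₂e^(7x)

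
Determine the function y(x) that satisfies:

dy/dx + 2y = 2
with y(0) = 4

General solution: y = 1 + Ce^(-2x)
Applying y(0) = 4: C = 4 - 1 = 3
Particular solution: y = 1 + 3e^(-2x)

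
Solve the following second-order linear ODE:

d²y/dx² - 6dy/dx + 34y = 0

Characteristic equation: r² - 6r + 34 = 0
Roots: r = 3 ± 5i (complex conjugates)
General solution: y = e^(3x)(C₁cos(5x) + C₂sin(5x))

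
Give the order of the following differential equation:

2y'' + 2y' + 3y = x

The order is 2 (highest derivative is of order 2).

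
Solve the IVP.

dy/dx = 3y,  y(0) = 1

General solution: y = Ce^(3x)
Applying IC y(0) = 1:
Particular solution: y = e^(3x)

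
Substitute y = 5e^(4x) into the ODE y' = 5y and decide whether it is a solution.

Verification:
y = 5e^(4x)
y' = 20e^(4x)
But 5y = 25e^(4x)
y' ≠ 5y — the derivative does not match

No, it is not a solution.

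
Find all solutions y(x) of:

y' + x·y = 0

Using integrating factor method:

General solution: y = Ce^(-x^2/2)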